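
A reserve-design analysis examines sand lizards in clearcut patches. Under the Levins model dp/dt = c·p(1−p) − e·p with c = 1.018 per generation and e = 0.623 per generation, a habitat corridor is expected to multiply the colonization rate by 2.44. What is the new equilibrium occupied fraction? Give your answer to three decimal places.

Before: p* = 1 − 0.623/1.018 = 0.3880.
After the change, c = 2.48392, e = 0.623, so p* = 1 − 0.623/2.48392 = 0.7492.

0.749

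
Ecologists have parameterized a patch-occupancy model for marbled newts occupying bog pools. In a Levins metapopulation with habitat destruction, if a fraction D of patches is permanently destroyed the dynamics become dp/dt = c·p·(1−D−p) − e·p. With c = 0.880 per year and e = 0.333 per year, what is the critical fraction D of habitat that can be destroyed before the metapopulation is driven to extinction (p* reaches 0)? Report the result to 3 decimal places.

0.622

The nontrivial equilibrium is p* = (1−D) − e/c; extinction occurs when this hits zero.
So D_crit = 1 − e/c = 1 − 0.333/0.880 = 1 − 0.3784 = 0.6216.
This equals the undisturbed p*, a classic result of Lande's extension.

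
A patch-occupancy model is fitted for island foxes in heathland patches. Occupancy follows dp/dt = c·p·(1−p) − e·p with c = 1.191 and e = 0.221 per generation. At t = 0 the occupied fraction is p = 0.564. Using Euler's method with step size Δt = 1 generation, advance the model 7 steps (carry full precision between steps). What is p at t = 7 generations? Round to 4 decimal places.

0.8144

Update rule: p ← p + [c·p·(1−p) − e·p]·Δt with Δt = 1.
step 1: Δp = +0.16823, p = 0.73223
step 2: Δp = +0.07170, p = 0.80393
step 3: Δp = +0.01007, p = 0.81399
step 4: Δp = +0.00043, p = 0.81443
step 5: Δp = +0.00001, p = 0.81444
step 6: Δp = +0.00000, p = 0.81444
step 7: Δp = +0.00000, p = 0.81444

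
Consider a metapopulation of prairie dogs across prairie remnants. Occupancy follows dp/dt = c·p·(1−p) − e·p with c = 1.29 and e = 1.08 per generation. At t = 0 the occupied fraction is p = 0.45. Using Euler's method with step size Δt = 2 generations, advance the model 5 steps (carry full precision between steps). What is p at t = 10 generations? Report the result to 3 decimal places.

Update rule: p ← p + [c·p·(1−p) − e·p]·Δt with Δt = 2.
p: 0.45000 → 0.11655  (Δp = -0.33345)
p: 0.11655 → 0.13045  (Δp = +0.01390)
p: 0.13045 → 0.14134  (Δp = +0.01088)
p: 0.14134 → 0.14916  (Δp = +0.00782)
p: 0.14916 → 0.15441  (Δp = +0.00525)

0.154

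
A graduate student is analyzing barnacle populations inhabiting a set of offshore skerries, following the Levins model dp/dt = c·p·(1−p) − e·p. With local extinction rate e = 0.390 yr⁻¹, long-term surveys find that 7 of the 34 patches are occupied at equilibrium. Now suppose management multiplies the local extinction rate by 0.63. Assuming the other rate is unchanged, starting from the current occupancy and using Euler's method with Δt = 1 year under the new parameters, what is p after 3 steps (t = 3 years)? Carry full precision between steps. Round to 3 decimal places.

Observed p* = 7/34 = 0.20588.
Balance c(1−p*) = e gives c = e/(1 − 0.20588) = 0.390/0.79412 = 0.49111.
Starting from p₀ = 0.20588; update p ← p + (dp/dt)·Δt with the new parameters.
  1  |  dp/dt·Δt = +0.029709  |  p_1 = 0.235591
  2  |  dp/dt·Δt = +0.030558  |  p_2 = 0.266150
  3  |  dp/dt·Δt = +0.030528  |  p_3 = 0.296678

0.297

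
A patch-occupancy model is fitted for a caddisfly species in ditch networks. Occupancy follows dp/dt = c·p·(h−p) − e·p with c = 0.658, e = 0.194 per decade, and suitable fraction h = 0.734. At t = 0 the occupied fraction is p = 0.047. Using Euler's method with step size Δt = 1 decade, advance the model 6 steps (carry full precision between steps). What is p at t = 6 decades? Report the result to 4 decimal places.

Update rule: p ← p + [c·p·(h−p) − e·p]·Δt with Δt = 1.
  1  |  dp/dt·Δt = +0.012128  |  p_1 = 0.059128
  2  |  dp/dt·Δt = +0.014786  |  p_2 = 0.073914
  3  |  dp/dt·Δt = +0.017764  |  p_3 = 0.091678
  4  |  dp/dt·Δt = +0.020962  |  p_4 = 0.112640
  5  |  dp/dt·Δt = +0.024201  |  p_5 = 0.136842
  6  |  dp/dt·Δt = +0.027222  |  p_6 = 0.164064

0.1641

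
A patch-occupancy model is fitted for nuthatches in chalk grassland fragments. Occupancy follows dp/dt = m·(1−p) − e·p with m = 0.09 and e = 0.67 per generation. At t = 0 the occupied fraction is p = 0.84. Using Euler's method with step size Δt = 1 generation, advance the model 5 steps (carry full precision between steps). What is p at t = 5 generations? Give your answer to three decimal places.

0.119

Update rule: p ← p + [m·(1−p) − e·p]·Δt with Δt = 1.
  1  |  dp/dt·Δt = -0.548400  |  p_1 = 0.291600
  2  |  dp/dt·Δt = -0.131616  |  p_2 = 0.159984
  3  |  dp/dt·Δt = -0.031588  |  p_3 = 0.128396
  4  |  dp/dt·Δt = -0.007581  |  p_4 = 0.120815
  5  |  dp/dt·Δt = -0.001819  |  p_5 = 0.118996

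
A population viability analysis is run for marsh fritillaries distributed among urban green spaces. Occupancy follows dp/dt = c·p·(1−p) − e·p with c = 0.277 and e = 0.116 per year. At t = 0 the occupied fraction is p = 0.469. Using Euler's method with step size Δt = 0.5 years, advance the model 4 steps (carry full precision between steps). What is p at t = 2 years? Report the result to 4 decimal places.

Update rule: p ← p + [c·p·(1−p) − e·p]·Δt with Δt = 0.5.
  1  |  dp/dt·Δt = +0.007290  |  p_1 = 0.476290
  2  |  dp/dt·Δt = +0.006922  |  p_2 = 0.483212
  3  |  dp/dt·Δt = +0.006560  |  p_3 = 0.489772
  4  |  dp/dt·Δt = +0.006204  |  p_4 = 0.495976

0.4960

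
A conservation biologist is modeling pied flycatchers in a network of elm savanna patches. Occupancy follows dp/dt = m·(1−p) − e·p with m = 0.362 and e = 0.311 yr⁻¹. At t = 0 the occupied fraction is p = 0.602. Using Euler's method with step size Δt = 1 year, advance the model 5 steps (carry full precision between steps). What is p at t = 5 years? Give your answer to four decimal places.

0.5381

Update rule: p ← p + [m·(1−p) − e·p]·Δt with Δt = 1.
p: 0.60200 → 0.55885  (Δp = -0.04315)
p: 0.55885 → 0.54475  (Δp = -0.01411)
p: 0.54475 → 0.54013  (Δp = -0.00461)
p: 0.54013 → 0.53862  (Δp = -0.00151)
p: 0.53862 → 0.53813  (Δp = -0.00049)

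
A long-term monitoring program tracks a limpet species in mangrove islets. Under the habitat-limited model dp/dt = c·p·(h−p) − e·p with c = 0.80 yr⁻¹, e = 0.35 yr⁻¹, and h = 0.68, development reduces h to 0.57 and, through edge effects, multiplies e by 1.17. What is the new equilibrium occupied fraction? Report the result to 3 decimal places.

0.058

Before: p* = h − e/c = 0.68 − 0.35/0.80 = 0.68 − 0.4375 = 0.2425.
After: c = 0.8, e = 0.4095, h = 0.57; p* = 0.57 − 0.4095/0.8 = 0.0581.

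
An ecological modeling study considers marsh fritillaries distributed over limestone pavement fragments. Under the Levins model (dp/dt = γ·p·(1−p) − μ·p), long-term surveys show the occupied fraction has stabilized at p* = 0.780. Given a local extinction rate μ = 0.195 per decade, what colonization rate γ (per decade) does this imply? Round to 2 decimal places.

0.89

At equilibrium γ(1−p*) = μ, so γ = μ/(1−p*).
γ = 0.195/(1 − 0.780) = 0.195/0.2200 = 0.8864.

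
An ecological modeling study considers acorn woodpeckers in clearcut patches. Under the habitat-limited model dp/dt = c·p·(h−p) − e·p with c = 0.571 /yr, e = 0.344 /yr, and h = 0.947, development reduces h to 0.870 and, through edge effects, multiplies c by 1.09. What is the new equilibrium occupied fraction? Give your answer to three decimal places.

Before: p* = h − e/c = 0.947 − 0.344/0.571 = 0.947 − 0.6025 = 0.3445.
After: c = 0.62239, e = 0.344, h = 0.870; p* = 0.870 − 0.344/0.62239 = 0.3173.

0.317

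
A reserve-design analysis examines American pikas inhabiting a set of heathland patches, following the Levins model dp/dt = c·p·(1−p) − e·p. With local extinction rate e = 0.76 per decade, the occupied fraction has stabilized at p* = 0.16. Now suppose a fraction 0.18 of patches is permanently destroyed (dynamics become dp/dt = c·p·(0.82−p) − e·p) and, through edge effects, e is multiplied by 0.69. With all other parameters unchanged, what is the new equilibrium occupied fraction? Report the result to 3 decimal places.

0.240

Balance c(1−p*) = e gives c = e/(1 − 0.16000) = 0.76/0.84000 = 0.90476.
New p* = 0.82 − e/c = 0.82 − 0.52440/0.90476 = 0.24040.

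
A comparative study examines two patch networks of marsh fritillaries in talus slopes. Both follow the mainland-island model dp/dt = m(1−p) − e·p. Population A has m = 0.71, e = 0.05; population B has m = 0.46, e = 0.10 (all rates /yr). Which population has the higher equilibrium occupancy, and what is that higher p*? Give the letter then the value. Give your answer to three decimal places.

A, 0.934

A: p*_A = m/(m+e) = 0.71/0.7600 = 0.9342.
B: p*_B = 0.46/0.5600 = 0.8214.
A is higher at 0.9342.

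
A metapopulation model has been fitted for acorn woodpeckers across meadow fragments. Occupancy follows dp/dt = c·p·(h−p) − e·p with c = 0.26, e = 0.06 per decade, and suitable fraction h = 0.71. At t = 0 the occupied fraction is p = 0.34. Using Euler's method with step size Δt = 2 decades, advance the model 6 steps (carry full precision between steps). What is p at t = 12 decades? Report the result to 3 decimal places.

Update rule: p ← p + [c·p·(h−p) − e·p]·Δt with Δt = 2.
step 1: Δp = +0.02462, p = 0.36462
step 2: Δp = +0.02173, p = 0.38635
step 3: Δp = +0.01866, p = 0.40501
step 4: Δp = +0.01563, p = 0.42064
step 5: Δp = +0.01282, p = 0.43346
step 6: Δp = +0.01032, p = 0.44377

0.444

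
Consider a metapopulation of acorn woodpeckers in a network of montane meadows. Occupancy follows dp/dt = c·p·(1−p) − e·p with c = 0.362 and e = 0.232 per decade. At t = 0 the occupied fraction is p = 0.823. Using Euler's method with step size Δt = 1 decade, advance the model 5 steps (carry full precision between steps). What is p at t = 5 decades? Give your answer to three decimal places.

0.484

Update rule: p ← p + [c·p·(1−p) − e·p]·Δt with Δt = 1.
step 1: Δp = -0.13820, p = 0.68480
step 2: Δp = -0.08074, p = 0.60406
step 3: Δp = -0.05356, p = 0.55050
step 4: Δp = -0.03814, p = 0.51236
step 5: Δp = -0.02842, p = 0.48394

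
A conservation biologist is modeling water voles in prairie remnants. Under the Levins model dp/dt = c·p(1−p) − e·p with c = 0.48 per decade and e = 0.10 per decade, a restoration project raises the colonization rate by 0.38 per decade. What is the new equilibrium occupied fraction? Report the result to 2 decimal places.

Before: p* = 1 − 0.10/0.48 = 0.7917.
After the change, c = 0.86, e = 0.1, so p* = 1 − 0.1/0.86 = 0.8837.

0.88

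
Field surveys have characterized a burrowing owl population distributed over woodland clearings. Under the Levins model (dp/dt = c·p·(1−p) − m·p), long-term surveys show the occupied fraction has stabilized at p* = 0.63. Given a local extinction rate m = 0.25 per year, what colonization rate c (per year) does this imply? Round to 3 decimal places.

0.676

At equilibrium c(1−p*) = m, so c = m/(1−p*).
c = 0.25/(1 − 0.63) = 0.25/0.3700 = 0.6757.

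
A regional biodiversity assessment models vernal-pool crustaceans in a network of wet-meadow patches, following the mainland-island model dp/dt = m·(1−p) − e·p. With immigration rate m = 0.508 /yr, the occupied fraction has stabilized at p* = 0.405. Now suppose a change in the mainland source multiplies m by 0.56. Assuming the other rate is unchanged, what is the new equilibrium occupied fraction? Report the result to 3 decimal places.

Balance m(1−p*) = e·p* gives e = m(1−p*)/p* = 0.508×0.59500/0.40500 = 0.74632.
New p* = m/(m+e) = 0.28448/(0.28448+0.74632) = 0.27598.

0.276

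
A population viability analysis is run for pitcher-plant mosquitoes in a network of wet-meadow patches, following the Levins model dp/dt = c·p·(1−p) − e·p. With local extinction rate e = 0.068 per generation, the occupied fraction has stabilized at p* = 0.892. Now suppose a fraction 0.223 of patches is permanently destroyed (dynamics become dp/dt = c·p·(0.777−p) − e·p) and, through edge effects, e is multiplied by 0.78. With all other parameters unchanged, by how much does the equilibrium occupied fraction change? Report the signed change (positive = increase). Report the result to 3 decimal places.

Balance c(1−p*) = e gives c = e/(1 − 0.89200) = 0.068/0.10800 = 0.62963.
New p* = 0.777 − e/c = 0.777 − 0.05304/0.62963 = 0.69276.
Δp* = 0.69276 − 0.89200 = -0.19924.

-0.199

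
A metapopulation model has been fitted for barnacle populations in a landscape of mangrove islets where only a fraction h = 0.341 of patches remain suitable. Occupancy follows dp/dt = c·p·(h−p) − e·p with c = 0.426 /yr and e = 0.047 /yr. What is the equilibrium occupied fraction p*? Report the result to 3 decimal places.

Setting dp/dt = 0 and dividing by p* gives c·(h−p*) = e.
So p* = h − e/c = 0.341 − 0.047/0.426 = 0.341 − 0.1103 = 0.2307.

0.231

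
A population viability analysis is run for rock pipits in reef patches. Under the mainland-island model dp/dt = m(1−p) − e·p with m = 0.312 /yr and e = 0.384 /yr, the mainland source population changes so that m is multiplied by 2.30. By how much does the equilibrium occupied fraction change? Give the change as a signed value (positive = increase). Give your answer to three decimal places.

0.203

Before: p* = 0.312/(0.312+0.384) = 0.4483.
After: m = 0.7176, e = 0.384; p* = 0.7176/1.1016 = 0.6514.
Δp* = 0.6514 − 0.4483 = +0.2031.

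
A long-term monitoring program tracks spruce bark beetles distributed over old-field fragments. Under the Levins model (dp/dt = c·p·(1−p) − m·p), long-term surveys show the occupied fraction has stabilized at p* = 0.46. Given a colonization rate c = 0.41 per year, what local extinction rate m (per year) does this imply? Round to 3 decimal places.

At equilibrium c(1−p*) = m.
m = 0.41 × (1 − 0.46) = 0.41 × 0.5400 = 0.2214.

0.221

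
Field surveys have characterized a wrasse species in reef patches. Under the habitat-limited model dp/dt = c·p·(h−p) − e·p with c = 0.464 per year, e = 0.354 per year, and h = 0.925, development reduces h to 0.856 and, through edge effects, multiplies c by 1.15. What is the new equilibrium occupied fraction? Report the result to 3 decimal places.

0.193

Before: p* = h − e/c = 0.925 − 0.354/0.464 = 0.925 − 0.7629 = 0.1621.
After: c = 0.5336, e = 0.354, h = 0.856; p* = 0.856 − 0.354/0.5336 = 0.1926.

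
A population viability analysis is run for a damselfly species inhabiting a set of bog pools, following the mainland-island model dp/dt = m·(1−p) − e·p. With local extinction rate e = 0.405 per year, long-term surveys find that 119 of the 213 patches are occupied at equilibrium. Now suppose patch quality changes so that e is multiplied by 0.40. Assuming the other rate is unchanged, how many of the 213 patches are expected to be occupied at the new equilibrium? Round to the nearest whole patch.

Observed p* = 119/213 = 0.55869.
Balance m(1−p*) = e·p* gives m = e·p*/(1−p*) = 0.405×0.55869/0.44131 = 0.51272.
New p* = m/(m+e) = 0.51272/(0.51272+0.16200) = 0.75990.
Expected occupied = 213 × 0.75990 = 161.86 ≈ 162.

162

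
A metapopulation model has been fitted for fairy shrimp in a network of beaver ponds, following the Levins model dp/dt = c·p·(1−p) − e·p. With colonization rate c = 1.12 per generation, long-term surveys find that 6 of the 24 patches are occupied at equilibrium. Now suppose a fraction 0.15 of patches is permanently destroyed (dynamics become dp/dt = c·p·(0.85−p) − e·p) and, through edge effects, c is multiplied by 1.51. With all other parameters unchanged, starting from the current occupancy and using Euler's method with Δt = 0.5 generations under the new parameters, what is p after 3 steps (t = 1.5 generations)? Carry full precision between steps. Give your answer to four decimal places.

Observed p* = 6/24 = 0.25000.
Balance c(1−p*) = e gives e = 1.12×(1 − 0.25000) = 0.84000.
Starting from p₀ = 0.25000; update p ← p + (dp/dt)·Δt with the new parameters.
step 1: Δp = +0.02184, p = 0.27184
step 2: Δp = +0.01873, p = 0.29057
step 3: Δp = +0.01542, p = 0.30598

0.3060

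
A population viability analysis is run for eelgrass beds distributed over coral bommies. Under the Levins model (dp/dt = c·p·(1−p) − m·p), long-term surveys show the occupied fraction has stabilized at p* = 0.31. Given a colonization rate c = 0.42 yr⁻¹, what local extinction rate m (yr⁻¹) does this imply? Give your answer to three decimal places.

0.290

At equilibrium c(1−p*) = m.
m = 0.42 × (1 − 0.31) = 0.42 × 0.6900 = 0.2898.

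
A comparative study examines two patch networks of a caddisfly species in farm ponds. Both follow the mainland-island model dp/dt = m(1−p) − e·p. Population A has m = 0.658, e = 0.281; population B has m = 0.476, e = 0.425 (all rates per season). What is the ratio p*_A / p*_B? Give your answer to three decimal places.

1.326

A: p*_A = m/(m+e) = 0.658/0.9390 = 0.7007.
B: p*_B = 0.476/0.9010 = 0.5283.
p*_A / p*_B = 0.7007/0.5283 = 1.3264.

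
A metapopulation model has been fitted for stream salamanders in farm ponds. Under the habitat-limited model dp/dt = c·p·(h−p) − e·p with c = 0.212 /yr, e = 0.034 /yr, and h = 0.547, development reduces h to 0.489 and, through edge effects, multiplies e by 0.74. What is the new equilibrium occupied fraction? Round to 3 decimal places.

0.370

Before: p* = h − e/c = 0.547 − 0.034/0.212 = 0.547 − 0.1604 = 0.3866.
After: c = 0.212, e = 0.02516, h = 0.489; p* = 0.489 − 0.02516/0.212 = 0.3703.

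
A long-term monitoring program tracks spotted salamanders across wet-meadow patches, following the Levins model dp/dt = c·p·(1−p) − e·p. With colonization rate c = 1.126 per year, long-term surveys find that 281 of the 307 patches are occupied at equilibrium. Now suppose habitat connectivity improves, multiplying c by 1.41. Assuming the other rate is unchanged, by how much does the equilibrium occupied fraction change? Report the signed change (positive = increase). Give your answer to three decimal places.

Observed p* = 281/307 = 0.91531.
Balance c(1−p*) = e gives e = 1.126×(1 − 0.91531) = 0.09536.
New p* = 1 − e/c = 1 − 0.09536/1.58766 = 0.93994.
Δp* = 0.93994 − 0.91531 = +0.02463.

0.025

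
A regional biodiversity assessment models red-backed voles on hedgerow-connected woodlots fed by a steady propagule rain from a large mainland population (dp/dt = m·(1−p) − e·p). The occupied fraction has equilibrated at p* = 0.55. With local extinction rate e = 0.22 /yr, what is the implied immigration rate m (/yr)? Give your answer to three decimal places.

At equilibrium m(1−p*) = e·p*, so m = e·p*/(1−p*).
m = 0.22 × 0.55 / 0.4500 = 0.1210/0.4500 = 0.2689.

0.269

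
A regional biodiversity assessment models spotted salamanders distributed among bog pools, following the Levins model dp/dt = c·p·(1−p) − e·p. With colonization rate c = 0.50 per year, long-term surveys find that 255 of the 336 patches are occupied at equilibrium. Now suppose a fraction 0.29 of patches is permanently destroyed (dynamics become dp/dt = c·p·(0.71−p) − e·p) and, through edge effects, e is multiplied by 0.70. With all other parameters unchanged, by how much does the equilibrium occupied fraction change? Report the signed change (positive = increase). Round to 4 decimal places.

Observed p* = 255/336 = 0.75893.
Balance c(1−p*) = e gives e = 0.50×(1 − 0.75893) = 0.12054.
New p* = 0.71 − e/c = 0.71 − 0.08438/0.50000 = 0.54124.
Δp* = 0.54124 − 0.75893 = -0.21769.

-0.2177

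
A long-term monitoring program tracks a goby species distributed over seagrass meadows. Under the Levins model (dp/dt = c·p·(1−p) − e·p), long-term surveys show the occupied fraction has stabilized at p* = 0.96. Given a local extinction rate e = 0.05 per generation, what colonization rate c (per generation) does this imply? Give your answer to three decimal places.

At equilibrium c(1−p*) = e, so c = e/(1−p*).
c = 0.05/(1 − 0.96) = 0.05/0.0400 = 1.2500.

1.250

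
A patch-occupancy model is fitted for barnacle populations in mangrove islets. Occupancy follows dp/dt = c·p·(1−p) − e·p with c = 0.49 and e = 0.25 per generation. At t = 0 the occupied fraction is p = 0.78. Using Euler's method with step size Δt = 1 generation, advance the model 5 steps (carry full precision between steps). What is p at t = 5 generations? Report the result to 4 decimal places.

Update rule: p ← p + [c·p·(1−p) − e·p]·Δt with Δt = 1.
step 1: Δp = -0.11092, p = 0.66908
step 2: Δp = -0.05878, p = 0.61030
step 3: Δp = -0.03604, p = 0.57427
step 4: Δp = -0.02377, p = 0.55050
step 5: Δp = -0.01637, p = 0.53412

0.5341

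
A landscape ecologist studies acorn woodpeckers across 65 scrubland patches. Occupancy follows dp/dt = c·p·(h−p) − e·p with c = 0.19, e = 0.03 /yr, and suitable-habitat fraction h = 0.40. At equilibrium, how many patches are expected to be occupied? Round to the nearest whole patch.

16

p* = h − e/c = 0.40 − 0.1579 = 0.2421.
Expected occupied patches = N × p* = 65 × 0.2421 = 15.74 ≈ 16.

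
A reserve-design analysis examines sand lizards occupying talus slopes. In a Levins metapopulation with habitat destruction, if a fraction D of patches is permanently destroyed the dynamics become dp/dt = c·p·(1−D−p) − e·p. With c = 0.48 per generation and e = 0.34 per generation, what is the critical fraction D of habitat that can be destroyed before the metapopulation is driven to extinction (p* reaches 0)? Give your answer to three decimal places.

0.292

The nontrivial equilibrium is p* = (1−D) − e/c; extinction occurs when this hits zero.
So D_crit = 1 − e/c = 1 − 0.34/0.48 = 1 − 0.7083 = 0.2917.
This equals the undisturbed p*, a classic result of Lande's extension.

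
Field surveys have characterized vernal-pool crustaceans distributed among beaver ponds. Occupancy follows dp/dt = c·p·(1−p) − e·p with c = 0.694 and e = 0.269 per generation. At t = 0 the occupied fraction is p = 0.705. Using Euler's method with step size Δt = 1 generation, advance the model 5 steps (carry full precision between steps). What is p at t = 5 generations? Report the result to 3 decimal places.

Update rule: p ← p + [c·p·(1−p) − e·p]·Δt with Δt = 1.
t = 1: p = 0.70500 + (-0.04531) = 0.65969
t = 2: p = 0.65969 + (-0.02165) = 0.63804
t = 3: p = 0.63804 + (-0.01135) = 0.62668
t = 4: p = 0.62668 + (-0.00621) = 0.62047
t = 5: p = 0.62047 + (-0.00348) = 0.61699

0.617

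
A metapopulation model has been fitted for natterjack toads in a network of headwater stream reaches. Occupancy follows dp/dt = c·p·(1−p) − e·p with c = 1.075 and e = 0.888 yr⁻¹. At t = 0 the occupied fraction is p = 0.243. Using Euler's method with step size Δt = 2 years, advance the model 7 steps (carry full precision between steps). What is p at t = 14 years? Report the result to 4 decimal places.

0.1755

Update rule: p ← p + [c·p·(1−p) − e·p]·Δt with Δt = 2.
t = 2: p = 0.24300 + (-0.03607) = 0.20693
t = 4: p = 0.20693 + (-0.01467) = 0.19226
t = 6: p = 0.19226 + (-0.00757) = 0.18469
t = 8: p = 0.18469 + (-0.00426) = 0.18043
t = 10: p = 0.18043 + (-0.00251) = 0.17792
t = 12: p = 0.17792 + (-0.00152) = 0.17640
t = 14: p = 0.17640 + (-0.00093) = 0.17547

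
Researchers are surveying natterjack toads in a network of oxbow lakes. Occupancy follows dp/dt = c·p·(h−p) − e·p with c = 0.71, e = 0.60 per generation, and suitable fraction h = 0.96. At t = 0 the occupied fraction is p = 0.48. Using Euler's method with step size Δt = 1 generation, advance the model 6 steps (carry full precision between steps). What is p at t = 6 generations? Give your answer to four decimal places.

0.1975

Update rule: p ← p + [c·p·(h−p) − e·p]·Δt with Δt = 1.
t = 1: p = 0.48000 + (-0.12442) = 0.35558
t = 2: p = 0.35558 + (-0.06076) = 0.29483
t = 3: p = 0.29483 + (-0.03766) = 0.25717
t = 4: p = 0.25717 + (-0.02597) = 0.23120
t = 5: p = 0.23120 + (-0.01909) = 0.21211
t = 6: p = 0.21211 + (-0.01464) = 0.19748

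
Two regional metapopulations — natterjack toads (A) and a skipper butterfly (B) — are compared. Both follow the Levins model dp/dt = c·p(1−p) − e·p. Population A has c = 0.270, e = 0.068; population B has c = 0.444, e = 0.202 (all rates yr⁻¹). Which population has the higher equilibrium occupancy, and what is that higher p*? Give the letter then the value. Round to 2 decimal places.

A: p*_A = 1 − 0.068/0.270 = 0.7481.
B: p*_B = 1 − 0.202/0.444 = 0.5450.
A is higher at 0.7481.

A, 0.75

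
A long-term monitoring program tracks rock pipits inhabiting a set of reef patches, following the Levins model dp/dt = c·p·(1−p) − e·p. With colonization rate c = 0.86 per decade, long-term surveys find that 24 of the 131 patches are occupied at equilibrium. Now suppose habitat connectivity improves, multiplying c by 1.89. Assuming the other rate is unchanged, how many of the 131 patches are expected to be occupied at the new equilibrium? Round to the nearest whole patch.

74

Observed p* = 24/131 = 0.18321.
Balance c(1−p*) = e gives e = 0.86×(1 − 0.18321) = 0.70244.
New p* = 1 − e/c = 1 − 0.70244/1.62540 = 0.56784.
Expected occupied = 131 × 0.56784 = 74.39 ≈ 74.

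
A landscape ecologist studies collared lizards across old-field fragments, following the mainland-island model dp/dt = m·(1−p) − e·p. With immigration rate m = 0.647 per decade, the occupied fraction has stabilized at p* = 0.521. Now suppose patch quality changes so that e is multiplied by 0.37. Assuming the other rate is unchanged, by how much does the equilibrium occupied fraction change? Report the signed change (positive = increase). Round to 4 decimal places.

0.2252

Balance m(1−p*) = e·p* gives e = m(1−p*)/p* = 0.647×0.47900/0.52100 = 0.59484.
New p* = m/(m+e) = 0.64700/(0.64700+0.22009) = 0.74617.
Δp* = 0.74617 − 0.52100 = +0.22517.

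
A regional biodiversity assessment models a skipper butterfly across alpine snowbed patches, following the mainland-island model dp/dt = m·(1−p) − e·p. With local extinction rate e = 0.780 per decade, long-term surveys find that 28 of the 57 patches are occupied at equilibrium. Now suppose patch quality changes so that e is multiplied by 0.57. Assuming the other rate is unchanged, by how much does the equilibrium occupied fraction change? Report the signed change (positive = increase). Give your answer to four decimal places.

Observed p* = 28/57 = 0.49123.
Balance m(1−p*) = e·p* gives m = e·p*/(1−p*) = 0.780×0.49123/0.50877 = 0.75311.
New p* = m/(m+e) = 0.75311/(0.75311+0.44460) = 0.62879.
Δp* = 0.62879 − 0.49123 = +0.13756.

0.1376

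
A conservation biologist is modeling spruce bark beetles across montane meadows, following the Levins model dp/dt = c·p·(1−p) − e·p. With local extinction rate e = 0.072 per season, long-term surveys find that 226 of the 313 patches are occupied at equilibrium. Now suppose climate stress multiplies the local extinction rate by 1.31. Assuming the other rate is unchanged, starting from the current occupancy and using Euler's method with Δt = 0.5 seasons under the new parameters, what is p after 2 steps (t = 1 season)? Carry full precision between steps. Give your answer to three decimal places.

Observed p* = 226/313 = 0.72204.
Balance c(1−p*) = e gives c = e/(1 − 0.72204) = 0.072/0.27796 = 0.25903.
Starting from p₀ = 0.72204; update p ← p + (dp/dt)·Δt with the new parameters.
  1  |  dp/dt·Δt = -0.008058  |  p_1 = 0.713987
  2  |  dp/dt·Δt = -0.007223  |  p_2 = 0.706764

0.707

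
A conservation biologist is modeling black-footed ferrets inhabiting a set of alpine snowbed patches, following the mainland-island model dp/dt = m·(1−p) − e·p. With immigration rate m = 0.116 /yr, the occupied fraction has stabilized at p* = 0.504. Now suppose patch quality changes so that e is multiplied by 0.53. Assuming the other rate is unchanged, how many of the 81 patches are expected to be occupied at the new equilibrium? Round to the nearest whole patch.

53

Balance m(1−p*) = e·p* gives e = m(1−p*)/p* = 0.116×0.49600/0.50400 = 0.11416.
New p* = m/(m+e) = 0.11600/(0.11600+0.06050) = 0.65722.
Expected occupied = 81 × 0.65722 = 53.23 ≈ 53.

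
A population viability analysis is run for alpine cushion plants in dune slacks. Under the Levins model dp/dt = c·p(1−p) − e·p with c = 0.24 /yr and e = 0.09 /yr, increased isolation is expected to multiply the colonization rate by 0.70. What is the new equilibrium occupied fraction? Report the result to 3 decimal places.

0.464

Before: p* = 1 − 0.09/0.24 = 0.6250.
After the change, c = 0.168, e = 0.09, so p* = 1 − 0.09/0.168 = 0.4643.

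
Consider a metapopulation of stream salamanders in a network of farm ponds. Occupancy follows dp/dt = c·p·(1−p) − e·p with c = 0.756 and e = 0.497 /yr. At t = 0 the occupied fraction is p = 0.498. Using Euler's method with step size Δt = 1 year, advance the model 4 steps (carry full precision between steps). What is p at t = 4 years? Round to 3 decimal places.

0.374

Update rule: p ← p + [c·p·(1−p) − e·p]·Δt with Δt = 1.
p: 0.49800 → 0.43949  (Δp = -0.05851)
p: 0.43949 → 0.40730  (Δp = -0.03219)
p: 0.40730 → 0.38737  (Δp = -0.01992)
p: 0.38737 → 0.37426  (Δp = -0.01311)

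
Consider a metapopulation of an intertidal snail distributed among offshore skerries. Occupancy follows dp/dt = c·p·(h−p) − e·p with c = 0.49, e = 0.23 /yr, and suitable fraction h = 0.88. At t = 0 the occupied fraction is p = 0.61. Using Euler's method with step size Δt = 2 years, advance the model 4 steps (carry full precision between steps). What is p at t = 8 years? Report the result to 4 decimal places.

0.4239

Update rule: p ← p + [c·p·(h−p) − e·p]·Δt with Δt = 2.
t = 2: p = 0.61000 + (-0.11919) = 0.49081
t = 4: p = 0.49081 + (-0.03857) = 0.45223
t = 6: p = 0.45223 + (-0.01845) = 0.43379
t = 8: p = 0.43379 + (-0.00985) = 0.42394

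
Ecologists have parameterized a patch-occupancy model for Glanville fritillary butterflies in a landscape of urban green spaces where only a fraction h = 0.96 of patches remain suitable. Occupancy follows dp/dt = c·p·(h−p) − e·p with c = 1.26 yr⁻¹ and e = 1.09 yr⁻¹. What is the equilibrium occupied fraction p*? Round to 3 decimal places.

Setting dp/dt = 0 and dividing by p* gives c·(h−p*) = e.
So p* = h − e/c = 0.96 − 1.09/1.26 = 0.96 − 0.8651 = 0.0949.

0.095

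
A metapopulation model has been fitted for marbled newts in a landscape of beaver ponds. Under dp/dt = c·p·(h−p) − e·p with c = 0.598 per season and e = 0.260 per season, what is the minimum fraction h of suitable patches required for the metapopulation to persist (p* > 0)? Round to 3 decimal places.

p* = h − e/c is positive only when h > e/c.
h_min = e/c = 0.260/0.598 = 0.4348.

0.435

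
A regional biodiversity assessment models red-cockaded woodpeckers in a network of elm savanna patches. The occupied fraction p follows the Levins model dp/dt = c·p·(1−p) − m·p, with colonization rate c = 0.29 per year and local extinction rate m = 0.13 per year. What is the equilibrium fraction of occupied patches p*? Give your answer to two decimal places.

Setting dp/dt = 0 and dividing through by p* gives c·(1−p*) = m.
So p* = 1 − m/c = 1 − 0.13/0.29 = 1 − 0.4483 = 0.5517.

0.55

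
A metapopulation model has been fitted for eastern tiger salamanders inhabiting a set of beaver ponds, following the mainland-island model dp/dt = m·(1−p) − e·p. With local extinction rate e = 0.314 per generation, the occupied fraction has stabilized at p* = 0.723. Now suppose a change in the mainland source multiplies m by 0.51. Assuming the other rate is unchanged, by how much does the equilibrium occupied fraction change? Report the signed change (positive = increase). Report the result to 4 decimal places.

Balance m(1−p*) = e·p* gives m = e·p*/(1−p*) = 0.314×0.72300/0.27700 = 0.81957.
New p* = m/(m+e) = 0.41798/(0.41798+0.31400) = 0.57103.
Δp* = 0.57103 − 0.72300 = -0.15197.

-0.1520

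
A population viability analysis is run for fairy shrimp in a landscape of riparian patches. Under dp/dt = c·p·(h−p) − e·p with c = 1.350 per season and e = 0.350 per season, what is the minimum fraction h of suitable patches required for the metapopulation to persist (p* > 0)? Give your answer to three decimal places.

0.259

p* = h − e/c is positive only when h > e/c.
h_min = e/c = 0.350/1.350 = 0.2593.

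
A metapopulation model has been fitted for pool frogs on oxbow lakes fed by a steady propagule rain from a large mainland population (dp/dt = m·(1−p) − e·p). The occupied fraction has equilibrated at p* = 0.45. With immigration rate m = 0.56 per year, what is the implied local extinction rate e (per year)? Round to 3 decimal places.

0.684

At equilibrium m(1−p*) = e·p*, so e = m(1−p*)/p*.
e = 0.56 × 0.5500 / 0.45 = 0.6844.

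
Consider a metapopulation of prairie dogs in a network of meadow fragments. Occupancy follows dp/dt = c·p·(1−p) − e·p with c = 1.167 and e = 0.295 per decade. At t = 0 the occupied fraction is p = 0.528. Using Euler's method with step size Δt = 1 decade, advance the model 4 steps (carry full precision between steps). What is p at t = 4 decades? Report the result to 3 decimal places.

0.747

Update rule: p ← p + [c·p·(1−p) − e·p]·Δt with Δt = 1.
  1  |  dp/dt·Δt = +0.135075  |  p_1 = 0.663075
  2  |  dp/dt·Δt = +0.065108  |  p_2 = 0.728183
  3  |  dp/dt·Δt = +0.016173  |  p_3 = 0.744356
  4  |  dp/dt·Δt = +0.002483  |  p_4 = 0.746840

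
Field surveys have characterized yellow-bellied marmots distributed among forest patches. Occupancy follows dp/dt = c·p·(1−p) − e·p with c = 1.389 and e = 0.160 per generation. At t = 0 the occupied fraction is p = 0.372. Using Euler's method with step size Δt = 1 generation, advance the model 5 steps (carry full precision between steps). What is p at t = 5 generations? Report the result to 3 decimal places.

0.885

Update rule: p ← p + [c·p·(1−p) − e·p]·Δt with Δt = 1.
p: 0.37200 → 0.63697  (Δp = +0.26497)
p: 0.63697 → 0.85625  (Δp = +0.21927)
p: 0.85625 → 0.89022  (Δp = +0.03397)
p: 0.89022 → 0.88353  (Δp = -0.00669)
p: 0.88353 → 0.88510  (Δp = +0.00157)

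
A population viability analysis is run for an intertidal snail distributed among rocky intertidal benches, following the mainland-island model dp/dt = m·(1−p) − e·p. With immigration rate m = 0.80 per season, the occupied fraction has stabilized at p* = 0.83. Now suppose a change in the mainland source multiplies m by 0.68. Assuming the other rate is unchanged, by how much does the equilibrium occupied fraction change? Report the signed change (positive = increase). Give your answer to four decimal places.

Balance m(1−p*) = e·p* gives e = m(1−p*)/p* = 0.80×0.17000/0.83000 = 0.16386.
New p* = m/(m+e) = 0.54400/(0.54400+0.16386) = 0.76851.
Δp* = 0.76851 − 0.83000 = -0.06149.

-0.0615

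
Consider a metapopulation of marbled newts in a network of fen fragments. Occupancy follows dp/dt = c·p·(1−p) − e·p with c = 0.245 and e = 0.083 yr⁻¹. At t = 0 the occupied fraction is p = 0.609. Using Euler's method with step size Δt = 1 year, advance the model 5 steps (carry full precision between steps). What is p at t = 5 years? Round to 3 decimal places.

0.638

Update rule: p ← p + [c·p·(1−p) − e·p]·Δt with Δt = 1.
step 1: Δp = +0.00779, p = 0.61679
step 2: Δp = +0.00671, p = 0.62351
step 3: Δp = +0.00576, p = 0.62927
step 4: Δp = +0.00493, p = 0.63419
step 5: Δp = +0.00420, p = 0.63839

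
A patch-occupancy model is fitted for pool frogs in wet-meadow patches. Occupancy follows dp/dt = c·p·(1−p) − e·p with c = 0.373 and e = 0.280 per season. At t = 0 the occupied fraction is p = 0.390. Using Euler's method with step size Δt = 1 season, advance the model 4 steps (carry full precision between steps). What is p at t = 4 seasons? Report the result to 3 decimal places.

0.328

Update rule: p ← p + [c·p·(1−p) − e·p]·Δt with Δt = 1.
p: 0.39000 → 0.36954  (Δp = -0.02046)
p: 0.36954 → 0.35297  (Δp = -0.01657)
p: 0.35297 → 0.33932  (Δp = -0.01364)
p: 0.33932 → 0.32793  (Δp = -0.01139)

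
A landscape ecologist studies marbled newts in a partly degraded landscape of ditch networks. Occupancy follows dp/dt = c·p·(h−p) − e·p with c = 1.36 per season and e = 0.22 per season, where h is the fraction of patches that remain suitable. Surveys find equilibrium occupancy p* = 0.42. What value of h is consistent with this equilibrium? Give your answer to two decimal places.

0.58

At equilibrium c(h−p*) = e, so h = p* + e/c.
h = 0.42 + 0.22/1.36 = 0.42 + 0.1618 = 0.5818.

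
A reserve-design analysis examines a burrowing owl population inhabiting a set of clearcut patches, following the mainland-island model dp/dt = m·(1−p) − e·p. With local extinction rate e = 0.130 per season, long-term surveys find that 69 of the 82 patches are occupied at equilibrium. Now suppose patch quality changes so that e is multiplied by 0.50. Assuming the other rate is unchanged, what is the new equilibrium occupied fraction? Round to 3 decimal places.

0.914

Observed p* = 69/82 = 0.84146.
Balance m(1−p*) = e·p* gives m = e·p*/(1−p*) = 0.130×0.84146/0.15854 = 0.68998.
New p* = m/(m+e) = 0.68998/(0.68998+0.06500) = 0.91391.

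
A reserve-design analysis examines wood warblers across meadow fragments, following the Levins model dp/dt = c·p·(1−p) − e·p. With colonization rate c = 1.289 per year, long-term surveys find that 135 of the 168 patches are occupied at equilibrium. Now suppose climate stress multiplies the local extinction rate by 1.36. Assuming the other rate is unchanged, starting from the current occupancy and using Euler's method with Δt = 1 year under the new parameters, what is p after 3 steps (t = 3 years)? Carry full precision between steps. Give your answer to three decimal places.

Observed p* = 135/168 = 0.80357.
Balance c(1−p*) = e gives e = 1.289×(1 − 0.80357) = 0.25320.
Starting from p₀ = 0.80357; update p ← p + (dp/dt)·Δt with the new parameters.
step 1: Δp = -0.07325, p = 0.73033
step 2: Δp = +0.00238, p = 0.73271
step 3: Δp = +0.00014, p = 0.73285

0.733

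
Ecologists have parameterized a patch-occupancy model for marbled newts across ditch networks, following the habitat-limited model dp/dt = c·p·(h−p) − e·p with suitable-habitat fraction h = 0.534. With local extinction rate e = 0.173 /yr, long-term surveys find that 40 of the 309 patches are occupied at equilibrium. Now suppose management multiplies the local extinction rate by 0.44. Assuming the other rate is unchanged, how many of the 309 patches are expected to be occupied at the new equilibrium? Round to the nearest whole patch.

Observed p* = 40/309 = 0.12945.
Balance c(h−p*) = e gives c = e/(0.534 − 0.12945) = 0.173/0.40455 = 0.42764.
New p* = 0.534 − e/c = 0.534 − 0.07612/0.42764 = 0.35600.
Expected occupied = 309 × 0.35600 = 110.00 ≈ 110.

110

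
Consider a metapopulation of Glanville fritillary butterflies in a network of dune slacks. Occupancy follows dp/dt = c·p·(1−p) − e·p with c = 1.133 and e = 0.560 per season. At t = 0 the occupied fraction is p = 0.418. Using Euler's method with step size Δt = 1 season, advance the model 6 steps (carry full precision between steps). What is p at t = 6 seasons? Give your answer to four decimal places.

0.5049

Update rule: p ← p + [c·p·(1−p) − e·p]·Δt with Δt = 1.
  1  |  dp/dt·Δt = +0.041552  |  p_1 = 0.459552
  2  |  dp/dt·Δt = +0.024047  |  p_2 = 0.483599
  3  |  dp/dt·Δt = +0.012130  |  p_3 = 0.495729
  4  |  dp/dt·Δt = +0.005621  |  p_4 = 0.501350
  5  |  dp/dt·Δt = +0.002492  |  p_5 = 0.503842
  6  |  dp/dt·Δt = +0.001082  |  p_6 = 0.504924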